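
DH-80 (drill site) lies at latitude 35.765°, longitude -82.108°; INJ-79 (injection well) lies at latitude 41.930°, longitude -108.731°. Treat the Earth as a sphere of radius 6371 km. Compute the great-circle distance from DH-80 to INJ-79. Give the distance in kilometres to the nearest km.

2394 km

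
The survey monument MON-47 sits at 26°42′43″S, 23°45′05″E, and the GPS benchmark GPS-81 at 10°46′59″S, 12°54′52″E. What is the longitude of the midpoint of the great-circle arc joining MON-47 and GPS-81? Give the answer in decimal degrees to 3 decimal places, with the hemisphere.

18.075°E

MON-47: φ = -26.71194°, λ = +23.75139°
GPS-81: φ = -10.78306°, λ = +12.91444°
Bx = cos φ₂ cos Δλ = 0.964824,  By = cos φ₂ sin Δλ = -0.184695
φₘ = atan2(sin φ₁ + sin φ₂, √((cos φ₁ + Bx)² + By²)) = -18.82556°
λₘ = λ₁ + atan2(By, cos φ₁ + Bx) = 18.07485°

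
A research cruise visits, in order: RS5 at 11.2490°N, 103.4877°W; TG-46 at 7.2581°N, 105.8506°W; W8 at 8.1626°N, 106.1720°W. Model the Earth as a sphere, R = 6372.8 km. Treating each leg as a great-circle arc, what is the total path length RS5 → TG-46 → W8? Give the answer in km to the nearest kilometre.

621 km

RS5→TG-46: c = 0.080671 rad, d = 514.10 km
TG-46→W8: c = 0.016737 rad, d = 106.66 km
Total = 514.10 + 106.66 = 620.76 km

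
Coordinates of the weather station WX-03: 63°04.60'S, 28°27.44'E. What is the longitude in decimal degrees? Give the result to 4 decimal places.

28° + 27.44′/60 = 28 + 0.45733 = 28.4573°

28.4573°E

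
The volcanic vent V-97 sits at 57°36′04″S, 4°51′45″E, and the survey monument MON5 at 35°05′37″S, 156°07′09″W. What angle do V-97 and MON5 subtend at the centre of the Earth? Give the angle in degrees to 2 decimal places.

V-97: φ = -57.60111°, λ = +4.86250°
MON5: φ = -35.09361°, λ = -156.11917°
Δφ = 22.5075°,  Δλ = -160.9817°
a = sin²(Δφ/2) + cos φ₁ cos φ₂ sin²(Δλ/2) = 0.464527
c = 2·arcsin(√a) = 1.499791 rad = 85.9317°

85.93°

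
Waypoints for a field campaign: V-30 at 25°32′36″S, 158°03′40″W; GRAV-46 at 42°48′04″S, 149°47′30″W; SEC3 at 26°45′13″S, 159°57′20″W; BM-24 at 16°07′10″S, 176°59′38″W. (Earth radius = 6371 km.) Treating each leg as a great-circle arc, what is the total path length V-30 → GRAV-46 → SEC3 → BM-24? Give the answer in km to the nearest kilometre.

6189 km

V-30: φ = -25.54333°, λ = -158.06111°
GRAV-46: φ = -42.80111°, λ = -149.79167°
SEC3: φ = -26.75361°, λ = -159.95556°
BM-24: φ = -16.11944°, λ = -176.99389°
V-30→GRAV-46: c = 0.323601 rad, d = 2061.66 km
GRAV-46→SEC3: c = 0.315146 rad, d = 2007.79 km
SEC3→BM-24: c = 0.332670 rad, d = 2119.44 km
Total = 2061.66 + 2007.79 + 2119.44 = 6188.89 km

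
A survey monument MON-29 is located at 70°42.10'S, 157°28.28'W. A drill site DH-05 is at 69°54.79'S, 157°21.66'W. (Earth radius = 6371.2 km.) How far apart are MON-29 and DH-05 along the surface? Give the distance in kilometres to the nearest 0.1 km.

87.8 km

MON-29: φ = -70.70167°, λ = -157.47133°
DH-05: φ = -69.91317°, λ = -157.36100°
Δφ = 0.7885°,  Δλ = 0.1103°
a = sin²(Δφ/2) + cos φ₁ cos φ₂ sin²(Δλ/2) = 0.000047
c = 2·arcsin(√a) = 0.013777 rad = 0.7894°
d = R·c = 6371.2 × 0.013777 = 87.8 km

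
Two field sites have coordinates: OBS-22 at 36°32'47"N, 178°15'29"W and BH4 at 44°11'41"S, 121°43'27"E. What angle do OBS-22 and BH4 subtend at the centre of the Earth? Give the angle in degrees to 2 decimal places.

97.31°

OBS-22: φ = +36.54639°, λ = -178.25806°
BH4: φ = -44.19472°, λ = +121.72417°
Δφ = -80.7411°,  Δλ = -60.0178°
a = sin²(Δφ/2) + cos φ₁ cos φ₂ sin²(Δλ/2) = 0.563629
c = 2·arcsin(√a) = 1.698401 rad = 97.3112°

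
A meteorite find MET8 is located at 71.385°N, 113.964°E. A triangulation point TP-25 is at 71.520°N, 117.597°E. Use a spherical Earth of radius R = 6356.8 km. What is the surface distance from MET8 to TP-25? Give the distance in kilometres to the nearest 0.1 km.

129.1 km

Δφ = 0.1350°,  Δλ = 3.6330°
a = sin²(Δφ/2) + cos φ₁ cos φ₂ sin²(Δλ/2) = 0.000103
c = 2·arcsin(√a) = 0.020303 rad = 1.1633°
d = R·c = 6356.8 × 0.020303 = 129.1 km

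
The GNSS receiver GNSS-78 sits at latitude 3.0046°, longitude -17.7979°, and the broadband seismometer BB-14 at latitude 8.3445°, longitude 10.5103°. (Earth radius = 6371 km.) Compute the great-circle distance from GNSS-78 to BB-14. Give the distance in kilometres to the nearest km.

3187 km

Δφ = 5.3399°,  Δλ = 28.3082°
a = sin²(Δφ/2) + cos φ₁ cos φ₂ sin²(Δλ/2) = 0.061251
c = 2·arcsin(√a) = 0.500176 rad = 28.6580°
d = R·c = 6371 × 0.500176 = 3186.6 km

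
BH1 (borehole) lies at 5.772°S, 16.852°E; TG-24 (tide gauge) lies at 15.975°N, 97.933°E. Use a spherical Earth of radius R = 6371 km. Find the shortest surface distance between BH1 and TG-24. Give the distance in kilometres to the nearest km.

Δφ = 21.7470°,  Δλ = 81.0810°
a = sin²(Δφ/2) + cos φ₁ cos φ₂ sin²(Δλ/2) = 0.439692
c = 2·arcsin(√a) = 1.449886 rad = 83.0723°
d = R·c = 6371 × 1.449886 = 9237.2 km

9237 km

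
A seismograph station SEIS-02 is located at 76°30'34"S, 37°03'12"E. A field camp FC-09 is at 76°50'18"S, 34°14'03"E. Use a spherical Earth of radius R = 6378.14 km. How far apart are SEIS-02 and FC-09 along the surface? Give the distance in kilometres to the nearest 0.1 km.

81.1 km

SEIS-02: φ = -76.50944°, λ = +37.05333°
FC-09: φ = -76.83833°, λ = +34.23417°
Δφ = -0.3289°,  Δλ = -2.8192°
a = sin²(Δφ/2) + cos φ₁ cos φ₂ sin²(Δλ/2) = 0.000040
c = 2·arcsin(√a) = 0.012709 rad = 0.7282°
d = R·c = 6378.14 × 0.012709 = 81.1 km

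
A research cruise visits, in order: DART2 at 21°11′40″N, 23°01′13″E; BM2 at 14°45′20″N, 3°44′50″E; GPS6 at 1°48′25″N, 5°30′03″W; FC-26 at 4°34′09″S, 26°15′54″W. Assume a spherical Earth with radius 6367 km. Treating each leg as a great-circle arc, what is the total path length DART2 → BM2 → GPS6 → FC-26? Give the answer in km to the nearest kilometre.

6330 km

DART2: φ = +21.19444°, λ = +23.02028°
BM2: φ = +14.75556°, λ = +3.74722°
GPS6: φ = +1.80694°, λ = -5.50083°
FC-26: φ = -4.56917°, λ = -26.26500°
DART2→BM2: c = 0.338775 rad, d = 2156.98 km
BM2→GPS6: c = 0.276532 rad, d = 1760.68 km
GPS6→FC-26: c = 0.378823 rad, d = 2411.97 km
Total = 2156.98 + 1760.68 + 2411.97 = 6329.63 km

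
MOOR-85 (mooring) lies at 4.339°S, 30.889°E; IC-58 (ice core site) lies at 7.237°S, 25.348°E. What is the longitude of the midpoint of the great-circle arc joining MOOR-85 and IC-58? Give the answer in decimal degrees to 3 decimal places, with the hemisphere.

Bx = cos φ₂ cos Δλ = 0.987398,  By = cos φ₂ sin Δλ = -0.095789
φₘ = atan2(sin φ₁ + sin φ₂, √((cos φ₁ + Bx)² + By²)) = -5.79473°
λₘ = λ₁ + atan2(By, cos φ₁ + Bx) = 28.12561°

28.126°E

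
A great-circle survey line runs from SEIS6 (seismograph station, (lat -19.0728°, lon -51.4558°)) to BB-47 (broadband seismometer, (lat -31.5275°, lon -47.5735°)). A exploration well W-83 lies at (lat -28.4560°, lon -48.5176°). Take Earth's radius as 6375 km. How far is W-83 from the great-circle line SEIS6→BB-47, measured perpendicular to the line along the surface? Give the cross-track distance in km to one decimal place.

δ₁₃ = central angle SEIS6→W-83 = 0.170337 rad  (haversine)
θ₁₃ = bearing SEIS6→W-83 = 164.582°,  θ₁₂ = bearing SEIS6→BB-47 = 165.061°
dₓₜ = R·arcsin(sin δ₁₃ · sin(θ₁₃ − θ₁₂)) = 6375·arcsin(0.16951·sin(-0.479°)) = -9.026 km
|dₓₜ| = 9.026 km

9.0 km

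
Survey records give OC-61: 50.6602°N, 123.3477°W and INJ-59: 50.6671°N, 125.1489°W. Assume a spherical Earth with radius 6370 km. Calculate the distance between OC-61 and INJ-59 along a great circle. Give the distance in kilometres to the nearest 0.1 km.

126.9 km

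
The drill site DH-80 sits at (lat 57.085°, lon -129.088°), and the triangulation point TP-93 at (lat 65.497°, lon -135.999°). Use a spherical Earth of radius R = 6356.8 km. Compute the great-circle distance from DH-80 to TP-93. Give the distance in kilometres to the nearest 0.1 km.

Δφ = 8.4120°,  Δλ = -6.9110°
a = sin²(Δφ/2) + cos φ₁ cos φ₂ sin²(Δλ/2) = 0.006198
c = 2·arcsin(√a) = 0.157616 rad = 9.0307°
d = R·c = 6356.8 × 0.157616 = 1001.9 km

1001.9 km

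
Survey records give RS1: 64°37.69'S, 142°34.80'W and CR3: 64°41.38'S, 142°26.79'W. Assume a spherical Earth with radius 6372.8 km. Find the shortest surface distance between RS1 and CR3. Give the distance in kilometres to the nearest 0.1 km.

RS1: φ = -64.62817°, λ = -142.58000°
CR3: φ = -64.68967°, λ = -142.44650°
Δφ = -0.0615°,  Δλ = 0.1335°
a = sin²(Δφ/2) + cos φ₁ cos φ₂ sin²(Δλ/2) = 0.000001
c = 2·arcsin(√a) = 0.001465 rad = 0.0839°
d = R·c = 6372.8 × 0.001465 = 9.3 km

9.3 km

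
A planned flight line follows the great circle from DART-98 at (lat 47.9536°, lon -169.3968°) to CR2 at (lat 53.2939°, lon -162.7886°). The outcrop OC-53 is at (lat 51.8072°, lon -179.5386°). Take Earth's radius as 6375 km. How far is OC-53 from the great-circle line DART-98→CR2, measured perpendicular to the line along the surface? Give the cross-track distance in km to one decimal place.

842.8 km

δ₁₃ = central angle DART-98→OC-53 = 0.132243 rad  (haversine)
θ₁₃ = bearing DART-98→OC-53 = 304.340°,  θ₁₂ = bearing DART-98→CR2 = 35.616°
dₓₜ = R·arcsin(sin δ₁₃ · sin(θ₁₃ − θ₁₂)) = 6375·arcsin(0.13186·sin(268.724°)) = -842.836 km
|dₓₜ| = 842.836 km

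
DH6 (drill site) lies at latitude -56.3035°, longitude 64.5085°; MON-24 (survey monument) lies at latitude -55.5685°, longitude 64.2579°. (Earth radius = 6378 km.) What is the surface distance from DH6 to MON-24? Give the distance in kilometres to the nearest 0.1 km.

Δφ = 0.7350°,  Δλ = -0.2506°
a = sin²(Δφ/2) + cos φ₁ cos φ₂ sin²(Δλ/2) = 0.000043
c = 2·arcsin(√a) = 0.013060 rad = 0.7483°
d = R·c = 6378 × 0.013060 = 83.3 km

83.3 km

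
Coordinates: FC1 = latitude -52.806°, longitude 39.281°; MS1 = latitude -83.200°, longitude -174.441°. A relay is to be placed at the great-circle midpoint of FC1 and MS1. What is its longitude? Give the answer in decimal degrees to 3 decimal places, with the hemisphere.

Bx = cos φ₂ cos Δλ = -0.098481,  By = cos φ₂ sin Δλ = 0.065734
φₘ = atan2(sin φ₁ + sin φ₂, √((cos φ₁ + Bx)² + By²)) = -74.08470°
λₘ = λ₁ + atan2(By, cos φ₁ + Bx) = 46.68225°

46.682°E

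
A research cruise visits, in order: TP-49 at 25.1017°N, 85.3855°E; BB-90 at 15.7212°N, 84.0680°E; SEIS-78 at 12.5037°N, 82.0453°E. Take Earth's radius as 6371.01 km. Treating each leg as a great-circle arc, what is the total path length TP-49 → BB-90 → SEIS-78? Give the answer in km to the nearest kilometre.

1471 km

TP-49→BB-90: c = 0.165128 rad, d = 1052.04 km
BB-90→SEIS-78: c = 0.065767 rad, d = 419.00 km
Total = 1052.04 + 419.00 = 1471.04 km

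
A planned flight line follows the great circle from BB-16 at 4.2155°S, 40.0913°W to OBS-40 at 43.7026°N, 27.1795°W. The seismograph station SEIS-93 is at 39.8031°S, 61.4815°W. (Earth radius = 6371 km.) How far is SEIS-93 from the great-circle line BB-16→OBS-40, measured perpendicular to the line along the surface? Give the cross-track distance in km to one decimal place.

δ₁₃ = central angle BB-16→SEIS-93 = 0.706788 rad  (haversine)
θ₁₃ = bearing BB-16→SEIS-93 = 205.561°,  θ₁₂ = bearing BB-16→OBS-40 = 12.301°
dₓₜ = R·arcsin(sin δ₁₃ · sin(θ₁₃ − θ₁₂)) = 6371·arcsin(0.64939·sin(193.260°)) = -952.521 km
|dₓₜ| = 952.521 km

952.5 km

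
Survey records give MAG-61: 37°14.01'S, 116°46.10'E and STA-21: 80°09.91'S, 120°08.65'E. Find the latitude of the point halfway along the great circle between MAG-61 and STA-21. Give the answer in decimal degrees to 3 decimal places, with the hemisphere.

MAG-61: φ = -37.23350°, λ = +116.76833°
STA-21: φ = -80.16517°, λ = +120.14417°
Bx = cos φ₂ cos Δλ = 0.170512,  By = cos φ₂ sin Δλ = 0.010058
φₘ = atan2(sin φ₁ + sin φ₂, √((cos φ₁ + Bx)² + By²)) = -58.70575°
λₘ = λ₁ + atan2(By, cos φ₁ + Bx) = 117.36446°

58.706°S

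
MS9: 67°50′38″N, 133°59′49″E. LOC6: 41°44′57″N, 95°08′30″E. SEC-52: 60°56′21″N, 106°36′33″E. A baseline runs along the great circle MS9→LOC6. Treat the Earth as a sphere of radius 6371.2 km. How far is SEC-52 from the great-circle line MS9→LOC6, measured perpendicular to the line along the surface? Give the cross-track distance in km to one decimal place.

365.2 km

MS9: φ = +67.84389°, λ = +133.99694°
LOC6: φ = +41.74917°, λ = +95.14167°
SEC-52: φ = +60.93917°, λ = +106.60917°
δ₁₃ = central angle MS9→SEC-52 = 0.236284 rad  (haversine)
θ₁₃ = bearing MS9→SEC-52 = 252.653°,  θ₁₂ = bearing MS9→LOC6 = 238.487°
dₓₜ = R·arcsin(sin δ₁₃ · sin(θ₁₃ − θ₁₂)) = 6371.2·arcsin(0.23409·sin(14.166°)) = 365.214 km
|dₓₜ| = 365.214 km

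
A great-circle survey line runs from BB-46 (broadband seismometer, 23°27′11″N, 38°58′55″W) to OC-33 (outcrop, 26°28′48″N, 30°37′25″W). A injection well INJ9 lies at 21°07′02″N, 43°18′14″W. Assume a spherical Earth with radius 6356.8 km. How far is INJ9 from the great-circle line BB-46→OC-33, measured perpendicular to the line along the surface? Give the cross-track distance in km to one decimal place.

53.2 km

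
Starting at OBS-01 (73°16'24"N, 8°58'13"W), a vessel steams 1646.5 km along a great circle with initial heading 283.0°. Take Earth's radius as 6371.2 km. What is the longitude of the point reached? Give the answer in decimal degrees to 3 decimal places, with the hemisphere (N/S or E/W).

57.100°W

OBS-01: φ = +73.27333°, λ = -8.97028°
δ = d/R = 1646.5/6371.2 = 0.258429 rad
φ₂ = arcsin(sin φ₁ cos δ + cos φ₁ sin δ cos θ)
   = arcsin(0.95769·0.96679 + 0.28781·0.25556·0.22495) = 70.46409°
λ₂ = λ₁ + atan2(sin θ sin δ cos φ₁, cos δ − sin φ₁ sin φ₂) = -57.09995°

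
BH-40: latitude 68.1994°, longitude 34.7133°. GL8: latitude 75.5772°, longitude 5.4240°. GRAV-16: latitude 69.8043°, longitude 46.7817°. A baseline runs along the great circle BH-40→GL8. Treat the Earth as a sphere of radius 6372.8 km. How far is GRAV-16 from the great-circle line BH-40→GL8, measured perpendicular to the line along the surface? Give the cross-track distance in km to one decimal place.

501.3 km

δ₁₃ = central angle BH-40→GRAV-16 = 0.080344 rad  (haversine)
θ₁₃ = bearing BH-40→GRAV-16 = 64.073°,  θ₁₂ = bearing BH-40→GL8 = 322.356°
dₓₜ = R·arcsin(sin δ₁₃ · sin(θ₁₃ − θ₁₂)) = 6372.8·arcsin(0.08026·sin(-258.283°)) = 501.328 km
|dₓₜ| = 501.328 km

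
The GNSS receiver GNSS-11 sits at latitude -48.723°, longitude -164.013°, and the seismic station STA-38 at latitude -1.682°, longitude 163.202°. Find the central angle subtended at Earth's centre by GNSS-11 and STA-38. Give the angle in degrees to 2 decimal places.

Δφ = 47.0410°,  Δλ = -32.7850°
a = sin²(Δφ/2) + cos φ₁ cos φ₂ sin²(Δλ/2) = 0.211782
c = 2·arcsin(√a) = 0.956437 rad = 54.7998°

54.80°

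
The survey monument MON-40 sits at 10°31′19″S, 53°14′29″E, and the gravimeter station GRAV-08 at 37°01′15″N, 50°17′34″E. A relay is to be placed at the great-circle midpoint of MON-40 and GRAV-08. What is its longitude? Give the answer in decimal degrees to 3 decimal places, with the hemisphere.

51.920°E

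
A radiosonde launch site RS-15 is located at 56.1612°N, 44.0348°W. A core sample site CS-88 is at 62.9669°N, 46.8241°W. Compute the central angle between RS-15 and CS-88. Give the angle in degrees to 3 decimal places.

Δφ = 6.8057°,  Δλ = -2.7893°
a = sin²(Δφ/2) + cos φ₁ cos φ₂ sin²(Δλ/2) = 0.003673
c = 2·arcsin(√a) = 0.121286 rad = 6.9492°

6.949°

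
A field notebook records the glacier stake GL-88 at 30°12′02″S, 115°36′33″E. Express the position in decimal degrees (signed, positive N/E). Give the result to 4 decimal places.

lat: 30.2006° S → -30.2006°
lon: 115.6092° E → +115.6092°

-30.2006°, +115.6092°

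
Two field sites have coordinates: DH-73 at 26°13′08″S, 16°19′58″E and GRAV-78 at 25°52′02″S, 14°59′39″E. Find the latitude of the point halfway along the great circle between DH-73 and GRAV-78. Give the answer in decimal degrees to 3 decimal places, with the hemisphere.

26.045°S

DH-73: φ = -26.21889°, λ = +16.33278°
GRAV-78: φ = -25.86722°, λ = +14.99417°
Bx = cos φ₂ cos Δλ = 0.899562,  By = cos φ₂ sin Δλ = -0.021020
φₘ = atan2(sin φ₁ + sin φ₂, √((cos φ₁ + Bx)² + By²)) = -26.04460°
λₘ = λ₁ + atan2(By, cos φ₁ + Bx) = 15.66247°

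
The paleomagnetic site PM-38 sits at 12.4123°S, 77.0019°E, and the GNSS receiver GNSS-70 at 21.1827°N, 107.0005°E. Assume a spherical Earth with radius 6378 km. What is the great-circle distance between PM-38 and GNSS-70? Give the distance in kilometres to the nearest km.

Δφ = 33.5950°,  Δλ = 29.9986°
a = sin²(Δφ/2) + cos φ₁ cos φ₂ sin²(Δλ/2) = 0.144511
c = 2·arcsin(√a) = 0.779908 rad = 44.6854°
d = R·c = 6378 × 0.779908 = 4974.3 km

4974 km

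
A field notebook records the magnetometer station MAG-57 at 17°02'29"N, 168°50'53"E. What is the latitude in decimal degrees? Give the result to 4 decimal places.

17° + 2′/60 + 29″/3600 = 17 + 0.03333 + 0.00806 = 17.0414°

17.0414°N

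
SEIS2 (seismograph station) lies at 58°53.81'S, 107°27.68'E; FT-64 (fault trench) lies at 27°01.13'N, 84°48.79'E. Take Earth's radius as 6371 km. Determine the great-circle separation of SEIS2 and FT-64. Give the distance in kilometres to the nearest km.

9780 km

SEIS2: φ = -58.89683°, λ = +107.46133°
FT-64: φ = +27.01883°, λ = +84.81317°
Δφ = 85.9157°,  Δλ = -22.6482°
a = sin²(Δφ/2) + cos φ₁ cos φ₂ sin²(Δλ/2) = 0.482131
c = 2·arcsin(√a) = 1.535051 rad = 87.9520°
d = R·c = 6371 × 1.535051 = 9779.8 km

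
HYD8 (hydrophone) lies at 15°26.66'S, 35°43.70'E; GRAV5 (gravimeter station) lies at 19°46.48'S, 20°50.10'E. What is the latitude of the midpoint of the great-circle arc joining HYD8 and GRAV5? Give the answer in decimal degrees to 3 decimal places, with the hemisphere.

17.750°S

HYD8: φ = -15.44433°, λ = +35.72833°
GRAV5: φ = -19.77467°, λ = +20.83500°
Bx = cos φ₂ cos Δλ = 0.909417,  By = cos φ₂ sin Δλ = -0.241864
φₘ = atan2(sin φ₁ + sin φ₂, √((cos φ₁ + Bx)² + By²)) = -17.74990°
λₘ = λ₁ + atan2(By, cos φ₁ + Bx) = 28.37153°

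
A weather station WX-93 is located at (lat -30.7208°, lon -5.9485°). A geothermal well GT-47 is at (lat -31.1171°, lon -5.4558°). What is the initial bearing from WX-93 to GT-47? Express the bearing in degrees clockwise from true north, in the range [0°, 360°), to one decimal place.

Δλ = 0.4927°
y = sin Δλ · cos φ₂ = 0.007362
x = cos φ₁ sin φ₂ − sin φ₁ cos φ₂ cos Δλ = -0.006933
θ = atan2(y, x) = 133.2811° → 133.2811° (mod 360°)

133.3°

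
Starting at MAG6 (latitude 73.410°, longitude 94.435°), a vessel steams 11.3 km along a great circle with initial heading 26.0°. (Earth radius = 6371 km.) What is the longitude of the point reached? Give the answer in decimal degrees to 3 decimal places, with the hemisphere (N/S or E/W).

δ = d/R = 11.3/6371 = 0.001774 rad
φ₂ = arcsin(sin φ₁ cos δ + cos φ₁ sin δ cos θ)
   = arcsin(0.95837·1.00000 + 0.28552·0.00177·0.89879) = 73.50128°
λ₂ = λ₁ + atan2(sin θ sin δ cos φ₁, cos δ − sin φ₁ sin φ₂) = 94.59187°

94.592°E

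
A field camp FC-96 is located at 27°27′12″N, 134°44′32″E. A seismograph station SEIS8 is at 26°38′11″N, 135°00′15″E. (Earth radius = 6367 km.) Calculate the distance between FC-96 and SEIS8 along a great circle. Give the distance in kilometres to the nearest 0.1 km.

94.4 km

FC-96: φ = +27.45333°, λ = +134.74222°
SEIS8: φ = +26.63639°, λ = +135.00417°
Δφ = -0.8169°,  Δλ = 0.2619°
a = sin²(Δφ/2) + cos φ₁ cos φ₂ sin²(Δλ/2) = 0.000055
c = 2·arcsin(√a) = 0.014828 rad = 0.8496°
d = R·c = 6367 × 0.014828 = 94.4 km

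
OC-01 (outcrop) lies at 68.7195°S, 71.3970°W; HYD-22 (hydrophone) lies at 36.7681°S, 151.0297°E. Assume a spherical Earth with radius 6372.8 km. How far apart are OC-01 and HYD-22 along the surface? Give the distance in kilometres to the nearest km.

Δφ = 31.9514°,  Δλ = -137.5733°
a = sin²(Δφ/2) + cos φ₁ cos φ₂ sin²(Δλ/2) = 0.328419
c = 2·arcsin(√a) = 1.220516 rad = 69.9304°
d = R·c = 6372.8 × 1.220516 = 7778.1 km

7778 km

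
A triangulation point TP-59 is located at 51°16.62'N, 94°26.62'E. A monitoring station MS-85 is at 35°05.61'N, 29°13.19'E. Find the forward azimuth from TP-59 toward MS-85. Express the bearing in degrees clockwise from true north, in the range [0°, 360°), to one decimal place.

TP-59: φ = +51.27700°, λ = +94.44367°
MS-85: φ = +35.09350°, λ = +29.21983°
Δλ = -65.2238°
y = sin Δλ · cos φ₂ = -0.742900
x = cos φ₁ sin φ₂ − sin φ₁ cos φ₂ cos Δλ = 0.092122
θ = atan2(y, x) = -82.9312° → 277.0688° (mod 360°)

277.1°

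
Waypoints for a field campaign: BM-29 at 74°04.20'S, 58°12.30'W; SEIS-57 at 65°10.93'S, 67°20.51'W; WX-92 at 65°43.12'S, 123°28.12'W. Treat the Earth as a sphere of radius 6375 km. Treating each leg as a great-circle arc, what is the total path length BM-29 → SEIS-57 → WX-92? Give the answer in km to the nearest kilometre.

BM-29: φ = -74.07000°, λ = -58.20500°
SEIS-57: φ = -65.18217°, λ = -67.34183°
WX-92: φ = -65.71867°, λ = -123.46867°
BM-29→SEIS-57: c = 0.164313 rad, d = 1047.49 km
SEIS-57→WX-92: c = 0.393547 rad, d = 2508.86 km
Total = 1047.49 + 2508.86 = 3556.35 km

3556 km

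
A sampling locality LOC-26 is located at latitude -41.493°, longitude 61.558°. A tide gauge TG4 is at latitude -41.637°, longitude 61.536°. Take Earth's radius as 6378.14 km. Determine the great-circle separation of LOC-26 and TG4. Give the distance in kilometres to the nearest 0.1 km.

Δφ = -0.1440°,  Δλ = -0.0220°
a = sin²(Δφ/2) + cos φ₁ cos φ₂ sin²(Δλ/2) = 0.000002
c = 2·arcsin(√a) = 0.002530 rad = 0.1449°
d = R·c = 6378.14 × 0.002530 = 16.1 km

16.1 km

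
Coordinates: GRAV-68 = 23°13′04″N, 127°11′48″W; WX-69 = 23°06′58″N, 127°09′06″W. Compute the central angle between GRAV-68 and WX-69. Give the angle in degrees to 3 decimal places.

GRAV-68: φ = +23.21778°, λ = -127.19667°
WX-69: φ = +23.11611°, λ = -127.15167°
Δφ = -0.1017°,  Δλ = 0.0450°
a = sin²(Δφ/2) + cos φ₁ cos φ₂ sin²(Δλ/2) = 0.000001
c = 2·arcsin(√a) = 0.001916 rad = 0.1098°

0.110°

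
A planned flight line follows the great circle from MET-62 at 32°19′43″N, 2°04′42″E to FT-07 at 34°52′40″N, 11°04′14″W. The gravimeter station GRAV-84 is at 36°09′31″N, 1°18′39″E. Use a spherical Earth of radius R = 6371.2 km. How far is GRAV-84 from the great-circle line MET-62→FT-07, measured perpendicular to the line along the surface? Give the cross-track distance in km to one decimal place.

MET-62: φ = +32.32861°, λ = +2.07833°
FT-07: φ = +34.87778°, λ = -11.07056°
GRAV-84: φ = +36.15861°, λ = +1.31083°
δ₁₃ = central angle MET-62→GRAV-84 = 0.067756 rad  (haversine)
θ₁₃ = bearing MET-62→GRAV-84 = 350.808°,  θ₁₂ = bearing MET-62→FT-07 = 286.697°
dₓₜ = R·arcsin(sin δ₁₃ · sin(θ₁₃ − θ₁₂)) = 6371.2·arcsin(0.06770·sin(64.111°)) = 388.309 km
|dₓₜ| = 388.309 km

388.3 km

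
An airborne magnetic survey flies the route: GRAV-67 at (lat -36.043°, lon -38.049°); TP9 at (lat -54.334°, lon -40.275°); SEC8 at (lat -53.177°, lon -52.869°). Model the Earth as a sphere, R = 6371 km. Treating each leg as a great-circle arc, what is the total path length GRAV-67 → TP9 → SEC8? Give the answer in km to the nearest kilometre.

GRAV-67→TP9: c = 0.320370 rad, d = 2041.08 km
TP9→SEC8: c = 0.131334 rad, d = 836.73 km
Total = 2041.08 + 836.73 = 2877.80 km

2878 km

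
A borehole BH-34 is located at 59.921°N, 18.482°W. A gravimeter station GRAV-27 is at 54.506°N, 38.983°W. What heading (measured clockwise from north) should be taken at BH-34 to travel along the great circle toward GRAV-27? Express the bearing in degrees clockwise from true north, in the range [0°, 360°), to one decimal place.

252.9°

Δλ = -20.5010°
y = sin Δλ · cos φ₂ = -0.203346
x = cos φ₁ sin φ₂ − sin φ₁ cos φ₂ cos Δλ = -0.062548
θ = atan2(y, x) = -107.0976° → 252.9024° (mod 360°)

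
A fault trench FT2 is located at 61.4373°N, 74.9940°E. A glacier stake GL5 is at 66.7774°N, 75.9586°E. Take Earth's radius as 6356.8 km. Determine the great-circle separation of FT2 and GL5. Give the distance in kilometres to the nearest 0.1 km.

Δφ = 5.3401°,  Δλ = 0.9646°
a = sin²(Δφ/2) + cos φ₁ cos φ₂ sin²(Δλ/2) = 0.002183
c = 2·arcsin(√a) = 0.093489 rad = 5.3565°
d = R·c = 6356.8 × 0.093489 = 594.3 km

594.3 km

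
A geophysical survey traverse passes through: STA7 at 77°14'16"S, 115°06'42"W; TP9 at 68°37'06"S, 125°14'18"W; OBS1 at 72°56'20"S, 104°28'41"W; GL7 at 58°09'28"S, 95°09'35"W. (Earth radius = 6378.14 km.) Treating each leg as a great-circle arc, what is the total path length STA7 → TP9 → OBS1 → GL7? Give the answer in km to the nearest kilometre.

STA7: φ = -77.23778°, λ = -115.11167°
TP9: φ = -68.61833°, λ = -125.23833°
OBS1: φ = -72.93889°, λ = -104.47806°
GL7: φ = -58.15778°, λ = -95.15972°
STA7→TP9: c = 0.158590 rad, d = 1011.51 km
TP9→OBS1: c = 0.140020 rad, d = 893.07 km
OBS1→GL7: c = 0.265867 rad, d = 1695.74 km
Total = 1011.51 + 893.07 + 1695.74 = 3600.32 km

3600 km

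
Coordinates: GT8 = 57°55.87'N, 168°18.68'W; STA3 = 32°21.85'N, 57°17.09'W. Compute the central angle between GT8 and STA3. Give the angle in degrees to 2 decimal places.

72.98°

GT8: φ = +57.93117°, λ = -168.31133°
STA3: φ = +32.36417°, λ = -57.28483°
Δφ = -25.5670°,  Δλ = 111.0265°
a = sin²(Δφ/2) + cos φ₁ cos φ₂ sin²(Δλ/2) = 0.353645
c = 2·arcsin(√a) = 1.273737 rad = 72.9798°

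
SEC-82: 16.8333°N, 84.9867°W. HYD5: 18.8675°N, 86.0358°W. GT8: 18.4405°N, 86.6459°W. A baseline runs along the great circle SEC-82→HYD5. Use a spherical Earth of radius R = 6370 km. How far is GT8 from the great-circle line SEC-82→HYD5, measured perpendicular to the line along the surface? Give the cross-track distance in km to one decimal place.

78.7 km

δ₁₃ = central angle SEC-82→GT8 = 0.039350 rad  (haversine)
θ₁₃ = bearing SEC-82→GT8 = 315.715°,  θ₁₂ = bearing SEC-82→HYD5 = 334.012°
dₓₜ = R·arcsin(sin δ₁₃ · sin(θ₁₃ − θ₁₂)) = 6370·arcsin(0.03934·sin(-18.297°)) = -78.673 km
|dₓₜ| = 78.673 km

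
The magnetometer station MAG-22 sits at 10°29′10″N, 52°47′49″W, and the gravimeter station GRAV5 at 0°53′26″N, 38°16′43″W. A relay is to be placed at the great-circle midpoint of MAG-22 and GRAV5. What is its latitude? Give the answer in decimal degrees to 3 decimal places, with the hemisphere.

MAG-22: φ = +10.48611°, λ = -52.79694°
GRAV5: φ = +0.89056°, λ = -38.27861°
Bx = cos φ₂ cos Δλ = 0.967951,  By = cos φ₂ sin Δλ = 0.250659
φₘ = atan2(sin φ₁ + sin φ₂, √((cos φ₁ + Bx)² + By²)) = 5.73399°
λₘ = λ₁ + atan2(By, cos φ₁ + Bx) = -45.47676°

5.734°N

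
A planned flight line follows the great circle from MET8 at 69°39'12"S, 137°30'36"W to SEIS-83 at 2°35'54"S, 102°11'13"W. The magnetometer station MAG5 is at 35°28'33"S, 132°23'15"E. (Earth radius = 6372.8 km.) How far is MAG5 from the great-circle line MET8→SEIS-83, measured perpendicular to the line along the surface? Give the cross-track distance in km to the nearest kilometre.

MET8: φ = -69.65333°, λ = -137.51000°
SEIS-83: φ = -2.59833°, λ = -102.18694°
MAG5: φ = -35.47583°, λ = +132.38750°
δ₁₃ = central angle MET8→MAG5 = 0.996026 rad  (haversine)
θ₁₃ = bearing MET8→MAG5 = 255.992°,  θ₁₂ = bearing MET8→SEIS-83 = 37.658°
dₓₜ = R·arcsin(sin δ₁₃ · sin(θ₁₃ − θ₁₂)) = 6372.8·arcsin(0.83932·sin(218.334°)) = -3489.349 km
|dₓₜ| = 3489.349 km

3489 km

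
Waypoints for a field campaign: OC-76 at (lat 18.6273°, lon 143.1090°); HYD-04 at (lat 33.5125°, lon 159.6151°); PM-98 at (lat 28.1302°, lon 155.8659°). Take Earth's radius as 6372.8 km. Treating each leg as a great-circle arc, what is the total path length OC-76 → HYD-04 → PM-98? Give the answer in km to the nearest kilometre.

OC-76→HYD-04: c = 0.365675 rad, d = 2330.38 km
HYD-04→PM-98: c = 0.109440 rad, d = 697.44 km
Total = 2330.38 + 697.44 = 3027.82 km

3028 km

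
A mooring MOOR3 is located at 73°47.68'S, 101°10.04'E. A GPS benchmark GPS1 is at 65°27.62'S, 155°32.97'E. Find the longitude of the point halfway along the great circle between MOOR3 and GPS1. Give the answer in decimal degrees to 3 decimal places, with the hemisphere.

MOOR3: φ = -73.79467°, λ = +101.16733°
GPS1: φ = -65.46033°, λ = +155.54950°
Bx = cos φ₂ cos Δλ = 0.241874,  By = cos φ₂ sin Δλ = 0.337624
φₘ = atan2(sin φ₁ + sin φ₂, √((cos φ₁ + Bx)² + By²)) = -71.63460°
λₘ = λ₁ + atan2(By, cos φ₁ + Bx) = 134.11410°

134.114°E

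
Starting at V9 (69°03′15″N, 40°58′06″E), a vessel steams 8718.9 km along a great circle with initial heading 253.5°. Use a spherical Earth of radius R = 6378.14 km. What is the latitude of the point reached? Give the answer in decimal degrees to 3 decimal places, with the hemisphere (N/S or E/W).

5.140°N

V9: φ = +69.05417°, λ = +40.96833°
δ = d/R = 8718.9/6378.14 = 1.366997 rad
φ₂ = arcsin(sin φ₁ cos δ + cos φ₁ sin δ cos θ)
   = arcsin(0.93392·0.20239 + 0.35749·0.97930·-0.28402) = 5.13984°
λ₂ = λ₁ + atan2(sin θ sin δ cos φ₁, cos δ − sin φ₁ sin φ₂) = -29.55332°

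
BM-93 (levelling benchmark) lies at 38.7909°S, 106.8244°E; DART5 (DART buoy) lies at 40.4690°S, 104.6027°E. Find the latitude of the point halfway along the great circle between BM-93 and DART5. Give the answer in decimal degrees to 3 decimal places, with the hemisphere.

Bx = cos φ₂ cos Δλ = 0.760185,  By = cos φ₂ sin Δλ = -0.029492
φₘ = atan2(sin φ₁ + sin φ₂, √((cos φ₁ + Bx)² + By²)) = -39.63524°
λₘ = λ₁ + atan2(By, cos φ₁ + Bx) = 105.72702°

39.635°S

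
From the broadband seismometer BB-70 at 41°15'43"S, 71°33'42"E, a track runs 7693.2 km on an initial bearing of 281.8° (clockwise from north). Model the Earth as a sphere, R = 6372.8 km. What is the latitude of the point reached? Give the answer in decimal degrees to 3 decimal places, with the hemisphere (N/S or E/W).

5.214°S

BB-70: φ = -41.26194°, λ = +71.56167°
δ = d/R = 7693.2/6372.8 = 1.207193 rad
φ₂ = arcsin(sin φ₁ cos δ + cos φ₁ sin δ cos θ)
   = arcsin(-0.65950·0.35564 + 0.75170·0.93462·0.20450) = -5.21413°
λ₂ = λ₁ + atan2(sin θ sin δ cos φ₁, cos δ − sin φ₁ sin φ₂) = 4.82898°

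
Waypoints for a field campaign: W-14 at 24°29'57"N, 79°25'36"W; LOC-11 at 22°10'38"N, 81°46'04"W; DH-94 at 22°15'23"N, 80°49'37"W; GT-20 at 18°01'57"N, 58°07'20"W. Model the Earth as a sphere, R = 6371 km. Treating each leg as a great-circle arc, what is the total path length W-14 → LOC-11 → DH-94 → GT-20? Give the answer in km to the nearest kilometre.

2863 km

W-14: φ = +24.49917°, λ = -79.42667°
LOC-11: φ = +22.17722°, λ = -81.76778°
DH-94: φ = +22.25639°, λ = -80.82694°
GT-20: φ = +18.03250°, λ = -58.12222°
W-14→LOC-11: c = 0.055222 rad, d = 351.82 km
LOC-11→DH-94: c = 0.015264 rad, d = 97.25 km
DH-94→GT-20: c = 0.378861 rad, d = 2413.73 km
Total = 351.82 + 97.25 + 2413.73 = 2862.80 km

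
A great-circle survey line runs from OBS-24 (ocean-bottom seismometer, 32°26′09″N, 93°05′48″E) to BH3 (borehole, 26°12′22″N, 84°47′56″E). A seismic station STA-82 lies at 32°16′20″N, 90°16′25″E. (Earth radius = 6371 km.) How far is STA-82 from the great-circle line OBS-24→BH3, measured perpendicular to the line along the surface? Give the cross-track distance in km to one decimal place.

OBS-24: φ = +32.43583°, λ = +93.09667°
BH3: φ = +26.20611°, λ = +84.79889°
STA-82: φ = +32.27222°, λ = +90.27361°
δ₁₃ = central angle OBS-24→STA-82 = 0.041719 rad  (haversine)
θ₁₃ = bearing OBS-24→STA-82 = 266.832°,  θ₁₂ = bearing OBS-24→BH3 = 231.370°
dₓₜ = R·arcsin(sin δ₁₃ · sin(θ₁₃ − θ₁₂)) = 6371·arcsin(0.04171·sin(35.462°)) = 154.173 km
|dₓₜ| = 154.173 km

154.2 km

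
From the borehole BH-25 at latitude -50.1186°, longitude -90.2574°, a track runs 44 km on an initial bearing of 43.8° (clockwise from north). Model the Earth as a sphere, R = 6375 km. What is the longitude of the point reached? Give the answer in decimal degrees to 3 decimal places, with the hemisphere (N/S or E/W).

89.833°W

δ = d/R = 44/6375 = 0.006902 rad
φ₂ = arcsin(sin φ₁ cos δ + cos φ₁ sin δ cos θ)
   = arcsin(-0.76737·0.99998 + 0.64120·0.00690·0.72176) = -49.83240°
λ₂ = λ₁ + atan2(sin θ sin δ cos φ₁, cos δ − sin φ₁ sin φ₂) = -89.83306°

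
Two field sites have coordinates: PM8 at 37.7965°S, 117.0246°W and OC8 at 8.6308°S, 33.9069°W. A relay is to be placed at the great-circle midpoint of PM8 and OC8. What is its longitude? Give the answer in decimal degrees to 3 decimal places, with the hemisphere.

Bx = cos φ₂ cos Δλ = 0.118473,  By = cos φ₂ sin Δλ = 0.981552
φₘ = atan2(sin φ₁ + sin φ₂, √((cos φ₁ + Bx)² + By²)) = -29.69949°
λₘ = λ₁ + atan2(By, cos φ₁ + Bx) = -69.81639°

69.816°W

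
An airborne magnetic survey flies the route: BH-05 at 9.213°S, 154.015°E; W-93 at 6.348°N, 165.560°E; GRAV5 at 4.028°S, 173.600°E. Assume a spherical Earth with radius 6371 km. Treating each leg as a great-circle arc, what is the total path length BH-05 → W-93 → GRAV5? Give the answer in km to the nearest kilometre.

3611 km

BH-05→W-93: c = 0.337768 rad, d = 2151.92 km
W-93→GRAV5: c = 0.228964 rad, d = 1458.73 km
Total = 2151.92 + 1458.73 = 3610.65 km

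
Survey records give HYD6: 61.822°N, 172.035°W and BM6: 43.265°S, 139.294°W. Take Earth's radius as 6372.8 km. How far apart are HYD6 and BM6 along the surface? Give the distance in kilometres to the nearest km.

12052 km

Δφ = -105.0870°,  Δλ = 32.7410°
a = sin²(Δφ/2) + cos φ₁ cos φ₂ sin²(Δλ/2) = 0.657458
c = 2·arcsin(√a) = 1.891165 rad = 108.3558°
d = R·c = 6372.8 × 1.891165 = 12052.0 km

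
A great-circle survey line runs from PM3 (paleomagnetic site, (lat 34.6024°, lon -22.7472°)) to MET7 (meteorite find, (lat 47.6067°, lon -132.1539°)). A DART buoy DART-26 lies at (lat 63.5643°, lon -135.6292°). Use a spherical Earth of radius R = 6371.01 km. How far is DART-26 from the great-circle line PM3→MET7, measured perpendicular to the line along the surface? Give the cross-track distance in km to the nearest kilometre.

δ₁₃ = central angle PM3→DART-26 = 1.196077 rad  (haversine)
θ₁₃ = bearing PM3→DART-26 = 333.849°,  θ₁₂ = bearing PM3→MET7 = 319.139°
dₓₜ = R·arcsin(sin δ₁₃ · sin(θ₁₃ − θ₁₂)) = 6371.01·arcsin(0.93061·sin(14.710°)) = 1519.900 km
|dₓₜ| = 1519.900 km

1520 km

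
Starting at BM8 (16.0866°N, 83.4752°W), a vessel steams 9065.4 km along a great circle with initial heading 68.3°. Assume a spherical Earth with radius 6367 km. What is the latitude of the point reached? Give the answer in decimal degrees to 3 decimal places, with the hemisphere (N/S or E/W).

δ = d/R = 9065.4/6367 = 1.423810 rad
φ₂ = arcsin(sin φ₁ cos δ + cos φ₁ sin δ cos θ)
   = arcsin(0.27709·0.14646 + 0.96084·0.98922·0.36975) = 23.08024°
λ₂ = λ₁ + atan2(sin θ sin δ cos φ₁, cos δ − sin φ₁ sin φ₂) = 4.07178°

23.080°N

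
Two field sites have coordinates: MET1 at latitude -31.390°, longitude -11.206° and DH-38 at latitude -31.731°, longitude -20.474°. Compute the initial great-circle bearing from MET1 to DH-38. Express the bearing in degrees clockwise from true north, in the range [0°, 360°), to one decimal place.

Δλ = -9.2680°
y = sin Δλ · cos φ₂ = -0.136980
x = cos φ₁ sin φ₂ − sin φ₁ cos φ₂ cos Δλ = -0.011735
θ = atan2(y, x) = -94.8964° → 265.1036° (mod 360°)

265.1°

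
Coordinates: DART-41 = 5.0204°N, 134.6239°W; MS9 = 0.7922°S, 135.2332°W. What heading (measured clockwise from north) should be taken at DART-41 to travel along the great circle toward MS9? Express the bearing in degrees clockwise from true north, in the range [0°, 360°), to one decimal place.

186.0°

Δλ = -0.6093°
y = sin Δλ · cos φ₂ = -0.010633
x = cos φ₁ sin φ₂ − sin φ₁ cos φ₂ cos Δλ = -0.101270
θ = atan2(y, x) = -174.0061° → 185.9939° (mod 360°)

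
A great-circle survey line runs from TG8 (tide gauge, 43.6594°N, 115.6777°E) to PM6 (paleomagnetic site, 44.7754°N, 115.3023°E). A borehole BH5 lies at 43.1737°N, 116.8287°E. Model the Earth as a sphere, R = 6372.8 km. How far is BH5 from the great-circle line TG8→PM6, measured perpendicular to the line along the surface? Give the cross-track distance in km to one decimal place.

78.4 km

δ₁₃ = central angle TG8→BH5 = 0.016875 rad  (haversine)
θ₁₃ = bearing TG8→BH5 = 119.758°,  θ₁₂ = bearing TG8→PM6 = 346.576°
dₓₜ = R·arcsin(sin δ₁₃ · sin(θ₁₃ − θ₁₂)) = 6372.8·arcsin(0.01687·sin(-226.819°)) = 78.418 km
|dₓₜ| = 78.418 km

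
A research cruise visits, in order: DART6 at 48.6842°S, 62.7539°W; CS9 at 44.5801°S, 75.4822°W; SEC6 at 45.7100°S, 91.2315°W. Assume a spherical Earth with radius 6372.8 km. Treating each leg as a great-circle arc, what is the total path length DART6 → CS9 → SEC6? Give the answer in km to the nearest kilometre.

2312 km

DART6→CS9: c = 0.168248 rad, d = 1072.21 km
CS9→SEC6: c = 0.194556 rad, d = 1239.87 km
Total = 1072.21 + 1239.87 = 2312.08 km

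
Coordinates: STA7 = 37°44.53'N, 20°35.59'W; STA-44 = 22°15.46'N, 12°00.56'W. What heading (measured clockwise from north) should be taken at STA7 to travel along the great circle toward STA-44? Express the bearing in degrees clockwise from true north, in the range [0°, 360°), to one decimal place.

STA7: φ = +37.74217°, λ = -20.59317°
STA-44: φ = +22.25767°, λ = -12.00933°
Δλ = 8.5838°
y = sin Δλ · cos φ₂ = 0.138135
x = cos φ₁ sin φ₂ − sin φ₁ cos φ₂ cos Δλ = -0.260632
θ = atan2(y, x) = 152.0764° → 152.0764° (mod 360°)

152.1°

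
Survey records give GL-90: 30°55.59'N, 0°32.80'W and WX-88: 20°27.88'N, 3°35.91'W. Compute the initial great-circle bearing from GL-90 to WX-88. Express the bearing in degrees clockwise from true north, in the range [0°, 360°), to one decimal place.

195.4°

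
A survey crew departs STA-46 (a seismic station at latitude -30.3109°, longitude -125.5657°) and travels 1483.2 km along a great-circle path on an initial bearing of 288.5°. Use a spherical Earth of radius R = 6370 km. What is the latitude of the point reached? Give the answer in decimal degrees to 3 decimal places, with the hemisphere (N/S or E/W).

δ = d/R = 1483.2/6370 = 0.232841 rad
φ₂ = arcsin(sin φ₁ cos δ + cos φ₁ sin δ cos θ)
   = arcsin(-0.50469·0.97301 + 0.86330·0.23074·0.31730) = -25.33217°
λ₂ = λ₁ + atan2(sin θ sin δ cos φ₁, cos δ − sin φ₁ sin φ₂) = -139.57615°

25.332°S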